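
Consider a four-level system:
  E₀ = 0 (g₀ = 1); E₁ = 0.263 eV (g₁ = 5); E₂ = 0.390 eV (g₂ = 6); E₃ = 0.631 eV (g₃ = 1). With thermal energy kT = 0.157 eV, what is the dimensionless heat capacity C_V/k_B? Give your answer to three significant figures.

1.07

Eᵢ/kT = 0, 1.6752, 2.4841, 4.0191.
Z = Σ gᵢe^(−Eᵢ/kT) = 1·e^(−0) + 5·e^(−1.6752) + 6·e^(−2.4841) + 1·e^(−4.0191) = 1.0000 + 0.93635 + 0.50040 + 0.017969 = 2.4547.
⟨E⟩ = 0.18444 eV, ⟨E²⟩ = 0.060305 eV².
C_V/k_B = (⟨E²⟩ − ⟨E⟩²)/(kT)² = (0.060305 − 0.034018)/0.024649 = 1.07.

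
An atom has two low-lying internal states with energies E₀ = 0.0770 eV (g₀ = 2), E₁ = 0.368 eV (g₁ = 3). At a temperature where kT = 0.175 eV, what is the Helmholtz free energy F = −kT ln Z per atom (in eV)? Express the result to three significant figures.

-0.0881 eV

Eᵢ/kT = 0.44000, 2.1029.
Z = Σ gᵢe^(−Eᵢ/kT) = 2·e^(−0.44000) + 3·e^(−2.1029) = 1.2881 + 0.36631 = 1.6544.
F = −kT ln Z = −0.175 × ln(1.6544) = −0.175 × 0.50344 = -0.0881 eV.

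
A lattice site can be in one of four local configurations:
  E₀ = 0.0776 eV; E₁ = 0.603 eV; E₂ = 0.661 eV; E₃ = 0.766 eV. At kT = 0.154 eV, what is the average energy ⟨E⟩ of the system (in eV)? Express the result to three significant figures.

Eᵢ/kT = 0.50390, 3.9156, 4.2922, 4.9740.
Z = Σ e^(−Eᵢ/kT) = e^(−0.50390) + e^(−3.9156) + e^(−4.2922) + e^(−4.9740) = 0.60417 + 0.019929 + 0.013675 + 0.0069154 = 0.64469.
⟨E⟩ = Σ Eᵢ e^(−Eᵢ/kT) / Z = (0.0776·0.60417 + 0.603·0.019929 + 0.661·0.013675 + 0.766·0.0069154) / 0.64469 = 0.114 eV.

0.114 eV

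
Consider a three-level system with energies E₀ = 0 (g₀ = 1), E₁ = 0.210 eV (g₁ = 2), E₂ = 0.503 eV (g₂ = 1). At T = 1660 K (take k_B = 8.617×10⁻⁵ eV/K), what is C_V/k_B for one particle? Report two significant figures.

k_BT = 8.617×10⁻⁵ × 1660 K = 0.1430 eV.
Eᵢ/kT = 0, 1.469, 3.517.
Z = Σ gᵢe^(−Eᵢ/kT) = 1·e^(−0) + 2·e^(−1.469) + 1·e^(−3.517) = 1.000 + 0.4603 + 0.02969 = 1.490.
⟨E⟩ = 0.07490 eV, ⟨E²⟩ = 0.01867 eV².
C_V/k_B = (⟨E²⟩ − ⟨E⟩²)/(kT)² = (0.01867 − 0.005610)/0.02045 = 0.64.

0.64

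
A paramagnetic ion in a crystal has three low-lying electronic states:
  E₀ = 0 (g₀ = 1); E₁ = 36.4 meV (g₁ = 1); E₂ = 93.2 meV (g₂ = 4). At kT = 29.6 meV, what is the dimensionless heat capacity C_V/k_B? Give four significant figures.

1.086

Eᵢ/kT = 0, 1.22973, 3.14865.
Z = Σ gᵢe^(−Eᵢ/kT) = 1·e^(−0) + 1·e^(−1.22973) + 4·e^(−3.14865) = 1.00000 + 0.292372 + 0.171640 = 1.46401.
⟨E⟩ = 18.1960 meV, ⟨E²⟩ = 1282.97 meV².
C_V/k_B = (⟨E²⟩ − ⟨E⟩²)/(kT)² = (1282.97 − 331.094)/876.160 = 1.086.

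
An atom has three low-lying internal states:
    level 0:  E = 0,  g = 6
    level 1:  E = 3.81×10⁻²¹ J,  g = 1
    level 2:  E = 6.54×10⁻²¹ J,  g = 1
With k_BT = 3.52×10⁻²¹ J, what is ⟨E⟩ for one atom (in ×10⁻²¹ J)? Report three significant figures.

0.356 ×10⁻²¹ J

Eᵢ/kT = 0, 1.0824, 1.8580.
Z = Σ gᵢe^(−Eᵢ/kT) = 6·e^(−0) + 1·e^(−1.0824) + 1·e^(−1.8580) = 6.0000 + 0.33878 + 0.15598 = 6.4948.
⟨E⟩ = Σ Eᵢ gᵢe^(−Eᵢ/kT) / Z = (0·6.0000 + 3.81·0.33878 + 6.54·0.15598) / 6.4948 = 0.356 ×10⁻²¹ J.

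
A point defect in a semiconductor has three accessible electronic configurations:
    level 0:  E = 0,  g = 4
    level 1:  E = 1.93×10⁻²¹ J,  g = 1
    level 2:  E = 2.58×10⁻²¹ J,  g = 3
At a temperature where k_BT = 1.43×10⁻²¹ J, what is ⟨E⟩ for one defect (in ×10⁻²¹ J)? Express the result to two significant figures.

Eᵢ/kT = 0, 1.350, 1.804.
Z = Σ gᵢe^(−Eᵢ/kT) = 4·e^(−0) + 1·e^(−1.350) + 3·e^(−1.804) = 4.000 + 0.2592 + 0.4939 = 4.753.
⟨E⟩ = Σ Eᵢ gᵢe^(−Eᵢ/kT) / Z = (0·4.000 + 1.93·0.2592 + 2.58·0.4939) / 4.753 = 0.37 ×10⁻²¹ J.

0.37 ×10⁻²¹ J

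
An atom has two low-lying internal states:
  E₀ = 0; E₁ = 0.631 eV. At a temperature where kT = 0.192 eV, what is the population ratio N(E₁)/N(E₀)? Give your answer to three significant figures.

n₁/n₀ = exp[−(E₁−E₀)/kT] = exp(−(0.631 eV)/(0.192 eV)) = exp(-3.2865) = 0.0374.

0.0374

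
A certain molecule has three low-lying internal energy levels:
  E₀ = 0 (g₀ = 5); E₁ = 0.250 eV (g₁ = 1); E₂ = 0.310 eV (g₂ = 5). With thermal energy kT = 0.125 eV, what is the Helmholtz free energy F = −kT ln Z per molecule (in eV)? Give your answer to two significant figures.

Eᵢ/kT = 0, 2.000, 2.480.
Z = Σ gᵢe^(−Eᵢ/kT) = 5·e^(−0) + 1·e^(−2.000) + 5·e^(−2.480) = 5.000 + 0.1353 + 0.4187 = 5.554.
F = −kT ln Z = −0.125 × ln(5.554) = −0.125 × 1.715 = -0.21 eV.

-0.21 eV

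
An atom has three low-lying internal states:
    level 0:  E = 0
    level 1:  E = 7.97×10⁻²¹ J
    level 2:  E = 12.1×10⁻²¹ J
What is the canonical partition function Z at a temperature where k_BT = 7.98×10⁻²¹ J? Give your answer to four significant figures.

Z = 1.588

Eᵢ/kT = 0, 0.998747, 1.51629.
Z = Σ e^(−Eᵢ/kT) = e^(−0) + e^(−0.998747) + e^(−1.51629) = 1.00000 + 0.368341 + 0.219525 = 1.58787.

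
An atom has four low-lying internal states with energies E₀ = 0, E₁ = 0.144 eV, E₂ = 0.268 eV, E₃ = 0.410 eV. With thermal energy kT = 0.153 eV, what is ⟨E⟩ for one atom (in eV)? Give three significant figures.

Eᵢ/kT = 0, 0.94118, 1.7516, 2.6797.
Z = Σ e^(−Eᵢ/kT) = e^(−0) + e^(−0.94118) + e^(−1.7516) + e^(−2.6797) = 1.0000 + 0.39017 + 0.17350 + 0.068584 = 1.6323.
⟨E⟩ = Σ Eᵢ e^(−Eᵢ/kT) / Z = (0·1.0000 + 0.144·0.39017 + 0.268·0.17350 + 0.410·0.068584) / 1.6323 = 0.0801 eV.

0.0801 eV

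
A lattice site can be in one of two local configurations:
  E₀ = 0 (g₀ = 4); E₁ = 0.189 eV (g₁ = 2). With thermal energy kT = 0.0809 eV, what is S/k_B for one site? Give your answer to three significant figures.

Eᵢ/kT = 0, 2.3362.
Z = Σ gᵢe^(−Eᵢ/kT) = 4·e^(−0) + 2·e^(−2.3362) = 4.0000 + 0.19339 = 4.1934.
⟨E⟩ = Σ EᵢPᵢ = 0.0087162 eV.
S/k_B = ln Z + ⟨E⟩/kT = ln(4.1934) + 0.0087162/0.0809 = 1.4335 + 0.10774 = 1.54.

1.54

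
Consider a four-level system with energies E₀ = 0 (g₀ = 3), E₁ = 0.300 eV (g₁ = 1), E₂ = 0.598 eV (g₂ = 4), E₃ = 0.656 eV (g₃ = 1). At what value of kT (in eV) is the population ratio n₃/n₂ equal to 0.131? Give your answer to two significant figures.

0.090 eV

n₃/n₂ = (g₃/g₂) exp[−(E₃−E₂)/kT] = 0.131.
⇒ (E₃−E₂)/kT = ln((1/4)/0.131) = ln(1.908) = 0.6461.
kT = 0.058 eV / 0.6461 = 0.090 eV.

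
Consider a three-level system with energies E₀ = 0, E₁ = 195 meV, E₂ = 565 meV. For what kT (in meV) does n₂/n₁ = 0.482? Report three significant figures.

n₂/n₁ = exp[−(E₂−E₁)/kT] = 0.482.
⇒ (E₂−E₁)/kT = ln(1/0.482) = ln(2.0747) = 0.72982.
kT = 370 meV / 0.72982 = 507 meV.

507 meV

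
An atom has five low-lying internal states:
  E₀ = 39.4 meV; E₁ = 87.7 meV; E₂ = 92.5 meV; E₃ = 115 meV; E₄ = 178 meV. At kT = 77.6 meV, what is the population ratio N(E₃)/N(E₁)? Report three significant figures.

n₃/n₁ = exp[−(E₃−E₁)/kT] = exp(−(27.3 meV)/(77.6 meV)) = exp(-0.35180) = 0.703.

0.703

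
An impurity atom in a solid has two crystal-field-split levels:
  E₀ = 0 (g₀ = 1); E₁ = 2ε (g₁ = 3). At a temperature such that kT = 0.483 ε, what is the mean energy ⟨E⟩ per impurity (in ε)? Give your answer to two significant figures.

Eᵢ/kT = 0, 4.141.
Z = Σ gᵢe^(−Eᵢ/kT) = 1·e^(−0) + 3·e^(−4.141) = 1.000 + 0.04772 = 1.048.
⟨E⟩ = Σ Eᵢ gᵢe^(−Eᵢ/kT) / Z = (0·1.000 + 2·0.04772) / 1.048 = 0.091 ε.

0.091 ε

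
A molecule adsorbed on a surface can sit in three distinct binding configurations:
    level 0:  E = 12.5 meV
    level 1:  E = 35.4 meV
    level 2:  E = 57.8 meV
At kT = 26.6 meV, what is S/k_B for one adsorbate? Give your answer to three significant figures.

Eᵢ/kT = 0.46992, 1.3308, 2.1729.
Z = Σ e^(−Eᵢ/kT) = e^(−0.46992) + e^(−1.3308) + e^(−2.1729) = 0.62505 + 0.26427 + 0.11385 = 1.0032.
⟨E⟩ = Σ EᵢPᵢ = 23.673 meV.
S/k_B = ln Z + ⟨E⟩/kT = ln(1.0032) + 23.673/26.6 = 0.0031949 + 0.88996 = 0.893.

0.893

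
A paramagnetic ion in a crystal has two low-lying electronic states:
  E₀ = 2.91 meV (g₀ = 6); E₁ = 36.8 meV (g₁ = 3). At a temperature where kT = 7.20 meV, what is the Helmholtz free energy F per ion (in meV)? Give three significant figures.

-10.0 meV

Eᵢ/kT = 0.40417, 5.1111.
Z = Σ gᵢe^(−Eᵢ/kT) = 6·e^(−0.40417) + 3·e^(−5.1111) = 4.0052 + 0.018088 = 4.0233.
F = −kT ln Z = −7.20 × ln(4.0233) = −7.20 × 1.3921 = -10.0 meV.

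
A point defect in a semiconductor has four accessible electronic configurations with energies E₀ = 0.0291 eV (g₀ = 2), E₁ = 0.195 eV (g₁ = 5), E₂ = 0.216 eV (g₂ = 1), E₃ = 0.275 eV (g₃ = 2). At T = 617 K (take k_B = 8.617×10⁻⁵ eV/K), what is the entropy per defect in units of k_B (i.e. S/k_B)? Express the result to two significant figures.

k_BT = 8.617×10⁻⁵ × 617 K = 0.05317 eV.
Eᵢ/kT = 0.5473, 3.667, 4.062, 5.172.
Z = Σ gᵢe^(−Eᵢ/kT) = 2·e^(−0.5473) + 5·e^(−3.667) + 1·e^(−4.062) + 2·e^(−5.172) = 1.157 + 0.1278 + 0.01721 + 0.01135 = 1.313.
⟨E⟩ = Σ EᵢPᵢ = 0.04983 eV.
S/k_B = ln Z + ⟨E⟩/kT = ln(1.313) + 0.04983/0.05317 = 0.2723 + 0.9372 = 1.2.

1.2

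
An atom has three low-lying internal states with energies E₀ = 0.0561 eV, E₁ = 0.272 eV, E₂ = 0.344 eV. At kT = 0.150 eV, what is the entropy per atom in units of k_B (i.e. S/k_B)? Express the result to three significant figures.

Eᵢ/kT = 0.37400, 1.8133, 2.2933.
Z = Σ e^(−Eᵢ/kT) = e^(−0.37400) + e^(−1.8133) + e^(−2.2933) = 0.68798 + 0.16311 + 0.10093 = 0.95202.
⟨E⟩ = Σ EᵢPᵢ = 0.12361 eV.
S/k_B = ln Z + ⟨E⟩/kT = ln(0.95202) + 0.12361/0.150 = -0.049169 + 0.82407 = 0.775.

0.775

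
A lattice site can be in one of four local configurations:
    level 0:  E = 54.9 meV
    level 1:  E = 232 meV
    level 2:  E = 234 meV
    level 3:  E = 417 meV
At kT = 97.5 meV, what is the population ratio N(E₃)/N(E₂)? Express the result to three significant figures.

n₃/n₂ = exp[−(E₃−E₂)/kT] = exp(−(183 meV)/(97.5 meV)) = exp(-1.8769) = 0.153.

0.153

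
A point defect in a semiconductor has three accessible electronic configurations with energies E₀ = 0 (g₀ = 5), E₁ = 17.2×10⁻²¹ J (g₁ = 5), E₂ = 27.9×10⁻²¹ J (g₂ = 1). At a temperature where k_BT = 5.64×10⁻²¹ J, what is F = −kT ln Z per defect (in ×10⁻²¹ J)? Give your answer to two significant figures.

-9.3 ×10⁻²¹ J

Eᵢ/kT = 0, 3.050, 4.947.
Z = Σ gᵢe^(−Eᵢ/kT) = 5·e^(−0) + 5·e^(−3.050) + 1·e^(−4.947) = 5.000 + 0.2368 + 0.007105 = 5.244.
F = −kT ln Z = −5.64 × ln(5.244) = −5.64 × 1.657 = -9.3 ×10⁻²¹ J.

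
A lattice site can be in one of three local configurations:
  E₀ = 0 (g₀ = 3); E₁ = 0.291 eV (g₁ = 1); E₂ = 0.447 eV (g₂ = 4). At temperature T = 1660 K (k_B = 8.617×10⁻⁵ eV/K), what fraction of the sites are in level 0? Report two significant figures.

0.91

k_BT = 8.617×10⁻⁵ × 1660 K = 0.1430 eV.
Eᵢ/kT = 0, 2.035, 3.126.
Z = Σ gᵢe^(−Eᵢ/kT) = 3·e^(−0) + 1·e^(−2.035) + 4·e^(−3.126) = 3.000 + 0.1307 + 0.1756 = 3.306.
P₀ = g₀ e^(−E₀/kT) / Z = 3.000/3.306 = 0.91.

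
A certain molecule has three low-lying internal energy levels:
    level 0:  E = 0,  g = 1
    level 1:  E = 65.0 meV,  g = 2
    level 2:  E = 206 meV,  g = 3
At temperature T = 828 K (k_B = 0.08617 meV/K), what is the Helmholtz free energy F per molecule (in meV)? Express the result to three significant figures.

k_BT = 0.08617 × 828 K = 71.349 meV.
Eᵢ/kT = 0, 0.91101, 2.8872.
Z = Σ gᵢe^(−Eᵢ/kT) = 1·e^(−0) + 2·e^(−0.91101) + 3·e^(−2.8872) = 1.0000 + 0.80424 + 0.16720 = 1.9714.
F = −kT ln Z = −71.349 × ln(1.9714) = −71.349 × 0.67874 = -48.4 meV.

-48.4 meV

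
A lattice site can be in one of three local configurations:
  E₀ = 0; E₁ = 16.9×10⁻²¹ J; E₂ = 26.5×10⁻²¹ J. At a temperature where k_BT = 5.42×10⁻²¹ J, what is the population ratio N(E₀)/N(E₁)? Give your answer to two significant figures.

n₀/n₁ = exp[−(E₀−E₁)/kT] = exp(−(-16.9 ×10⁻²¹ J)/(5.42 ×10⁻²¹ J)) = exp(3.118) = 23.

23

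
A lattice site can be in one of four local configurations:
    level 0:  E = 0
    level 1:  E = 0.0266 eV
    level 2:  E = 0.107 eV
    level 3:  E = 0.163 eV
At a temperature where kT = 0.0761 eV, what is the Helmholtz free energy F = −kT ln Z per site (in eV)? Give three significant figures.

-0.0553 eV

Eᵢ/kT = 0, 0.34954, 1.4060, 2.1419.
Z = Σ e^(−Eᵢ/kT) = e^(−0) + e^(−0.34954) + e^(−1.4060) + e^(−2.1419) = 1.0000 + 0.70501 + 0.24512 + 0.11743 = 2.0676.
F = −kT ln Z = −0.0761 × ln(2.0676) = −0.0761 × 0.72639 = -0.0553 eV.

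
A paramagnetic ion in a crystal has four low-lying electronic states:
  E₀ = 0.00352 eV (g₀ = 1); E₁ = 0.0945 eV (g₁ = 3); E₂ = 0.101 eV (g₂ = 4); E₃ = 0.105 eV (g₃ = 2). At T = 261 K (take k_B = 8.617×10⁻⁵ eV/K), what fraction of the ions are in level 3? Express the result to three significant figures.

k_BT = 8.617×10⁻⁵ × 261 K = 0.022490 eV.
Eᵢ/kT = 0.15651, 4.2019, 4.4909, 4.6687.
Z = Σ gᵢe^(−Eᵢ/kT) = 1·e^(−0.15651) + 3·e^(−4.2019) + 4·e^(−4.4909) + 2·e^(−4.6687) = 0.85512 + 0.044901 + 0.044842 + 0.018769 = 0.96363.
P₃ = g₃ e^(−E₃/kT) / Z = 0.018769/0.96363 = 0.0195.

0.0195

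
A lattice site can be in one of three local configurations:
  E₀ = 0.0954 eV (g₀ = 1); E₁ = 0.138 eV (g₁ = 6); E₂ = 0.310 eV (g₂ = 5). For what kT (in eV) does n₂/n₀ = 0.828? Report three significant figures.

0.119 eV

n₂/n₀ = (g₂/g₀) exp[−(E₂−E₀)/kT] = 0.828.
⇒ (E₂−E₀)/kT = ln((5/1)/0.828) = ln(6.0386) = 1.7982.
kT = 0.2146 eV / 1.7982 = 0.119 eV.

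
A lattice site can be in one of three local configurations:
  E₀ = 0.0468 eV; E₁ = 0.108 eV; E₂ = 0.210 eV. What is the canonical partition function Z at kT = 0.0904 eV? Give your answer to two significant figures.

Z = 1.0

Eᵢ/kT = 0.5177, 1.195, 2.323.
Z = Σ e^(−Eᵢ/kT) = e^(−0.5177) + e^(−1.195) + e^(−2.323) = 0.5959 + 0.3027 + 0.09798 = 0.9966.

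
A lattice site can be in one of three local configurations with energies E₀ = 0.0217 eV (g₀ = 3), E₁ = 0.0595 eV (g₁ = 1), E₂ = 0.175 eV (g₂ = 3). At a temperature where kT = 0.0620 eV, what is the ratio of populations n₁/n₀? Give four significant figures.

n₁/n₀ = (g₁/g₀) exp[−(E₁−E₀)/kT] = (1/3) × exp(−(0.0378 eV)/(0.0620 eV)) = (1/3) × exp(-0.609677) = 0.1812.

0.1812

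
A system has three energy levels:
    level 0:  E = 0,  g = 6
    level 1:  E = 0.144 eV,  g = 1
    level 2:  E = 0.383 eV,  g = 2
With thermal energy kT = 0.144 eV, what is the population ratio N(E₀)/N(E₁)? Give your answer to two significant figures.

n₀/n₁ = (g₀/g₁) exp[−(E₀−E₁)/kT] = (6/1) × exp(−(-0.144 eV)/(0.144 eV)) = (6/1) × exp(1.000) = 16.

16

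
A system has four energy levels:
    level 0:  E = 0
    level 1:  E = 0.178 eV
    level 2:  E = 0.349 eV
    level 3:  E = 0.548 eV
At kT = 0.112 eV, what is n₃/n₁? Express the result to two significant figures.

n₃/n₁ = exp[−(E₃−E₁)/kT] = exp(−(0.370 eV)/(0.112 eV)) = exp(-3.304) = 0.037.

0.037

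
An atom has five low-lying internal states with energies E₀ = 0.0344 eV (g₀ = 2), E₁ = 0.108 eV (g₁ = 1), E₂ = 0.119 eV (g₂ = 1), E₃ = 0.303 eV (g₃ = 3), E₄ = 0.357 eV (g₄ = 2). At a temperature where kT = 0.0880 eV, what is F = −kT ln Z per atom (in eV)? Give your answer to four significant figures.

Eᵢ/kT = 0.390909, 1.22727, 1.35227, 3.44318, 4.05682.
Z = Σ gᵢe^(−Eᵢ/kT) = 2·e^(−0.390909) + 1·e^(−1.22727) + 1·e^(−1.35227) + 3·e^(−3.44318) + 2·e^(−4.05682) = 1.35288 + 0.293092 + 0.258652 + 0.0958886 + 0.0346079 = 2.03512.
F = −kT ln Z = −0.0880 × ln(2.03512) = −0.0880 × 0.710555 = -0.06253 eV.

-0.06253 eV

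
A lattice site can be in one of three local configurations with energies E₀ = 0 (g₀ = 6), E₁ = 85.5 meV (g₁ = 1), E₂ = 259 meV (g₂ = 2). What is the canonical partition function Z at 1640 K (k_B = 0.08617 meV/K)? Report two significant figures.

k_BT = 0.08617 × 1640 K = 141.3 meV.
Eᵢ/kT = 0, 0.6051, 1.833.
Z = Σ gᵢe^(−Eᵢ/kT) = 6·e^(−0) + 1·e^(−0.6051) + 2·e^(−1.833) = 6.000 + 0.5460 + 0.3199 = 6.866.

Z = 6.9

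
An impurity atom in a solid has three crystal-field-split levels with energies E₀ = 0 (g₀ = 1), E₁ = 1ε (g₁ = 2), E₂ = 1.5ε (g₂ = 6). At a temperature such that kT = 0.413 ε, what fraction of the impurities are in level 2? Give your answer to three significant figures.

0.119

Eᵢ/kT = 0, 2.4213, 3.6320.
Z = Σ gᵢe^(−Eᵢ/kT) = 1·e^(−0) + 2·e^(−2.4213) + 6·e^(−3.6320) = 1.0000 + 0.17761 + 0.15878 = 1.3364.
P₂ = g₂ e^(−E₂/kT) / Z = 0.15878/1.3364 = 0.119.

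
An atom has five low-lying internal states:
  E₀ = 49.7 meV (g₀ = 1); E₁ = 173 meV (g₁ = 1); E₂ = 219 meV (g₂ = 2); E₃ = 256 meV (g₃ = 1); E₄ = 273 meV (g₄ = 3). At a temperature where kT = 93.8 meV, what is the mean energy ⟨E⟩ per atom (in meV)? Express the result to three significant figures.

Eᵢ/kT = 0.52985, 1.8443, 2.3348, 2.7292, 2.9104.
Z = Σ gᵢe^(−Eᵢ/kT) = 1·e^(−0.52985) + 1·e^(−1.8443) + 2·e^(−2.3348) + 1·e^(−2.7292) + 3·e^(−2.9104) = 0.58869 + 0.15814 + 0.19366 + 0.065271 + 0.16336 = 1.1691.
⟨E⟩ = Σ Eᵢ gᵢe^(−Eᵢ/kT) / Z = (49.7·0.58869 + 173·0.15814 + 219·0.19366 + 256·0.065271 + 273·0.16336) / 1.1691 = 137 meV.

137 meV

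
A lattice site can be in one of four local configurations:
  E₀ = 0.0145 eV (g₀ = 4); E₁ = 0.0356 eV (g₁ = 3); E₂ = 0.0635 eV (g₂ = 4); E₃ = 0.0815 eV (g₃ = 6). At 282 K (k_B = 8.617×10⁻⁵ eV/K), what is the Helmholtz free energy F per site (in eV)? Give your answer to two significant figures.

k_BT = 8.617×10⁻⁵ × 282 K = 0.02430 eV.
Eᵢ/kT = 0.5967, 1.465, 2.613, 3.354.
Z = Σ gᵢe^(−Eᵢ/kT) = 4·e^(−0.5967) + 3·e^(−1.465) + 4·e^(−2.613) + 6·e^(−3.354) = 2.203 + 0.6932 + 0.2933 + 0.2097 = 3.399.
F = −kT ln Z = −0.02430 × ln(3.399) = −0.02430 × 1.223 = -0.030 eV.

-0.030 eV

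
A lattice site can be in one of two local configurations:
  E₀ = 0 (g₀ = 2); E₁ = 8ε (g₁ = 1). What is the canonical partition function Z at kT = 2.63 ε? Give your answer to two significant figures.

Eᵢ/kT = 0, 3.042.
Z = Σ gᵢe^(−Eᵢ/kT) = 2·e^(−0) + 1·e^(−3.042) = 2.000 + 0.04774 = 2.048.

Z = 2.0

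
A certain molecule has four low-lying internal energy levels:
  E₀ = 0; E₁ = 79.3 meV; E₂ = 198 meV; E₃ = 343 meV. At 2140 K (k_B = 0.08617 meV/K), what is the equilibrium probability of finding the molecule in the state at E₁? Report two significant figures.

k_BT = 0.08617 × 2140 K = 184.4 meV.
Eᵢ/kT = 0, 0.4300, 1.074, 1.860.
Z = Σ e^(−Eᵢ/kT) = e^(−0) + e^(−0.4300) + e^(−1.074) + e^(−1.860) = 1.000 + 0.6505 + 0.3416 + 0.1557 = 2.148.
P₁ = e^(−E₁/kT) / Z = 0.6505/2.148 = 0.30.

0.30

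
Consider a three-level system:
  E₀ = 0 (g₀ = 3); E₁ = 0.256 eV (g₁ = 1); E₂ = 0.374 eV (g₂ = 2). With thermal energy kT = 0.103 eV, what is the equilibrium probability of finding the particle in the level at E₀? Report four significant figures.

0.9566

Eᵢ/kT = 0, 2.48544, 3.63107.
Z = Σ gᵢe^(−Eᵢ/kT) = 3·e^(−0) + 1·e^(−2.48544) + 2·e^(−3.63107) = 3.00000 + 0.0832889 + 0.0529757 = 3.13626.
P₀ = g₀ e^(−E₀/kT) / Z = 3.00000/3.13626 = 0.9566.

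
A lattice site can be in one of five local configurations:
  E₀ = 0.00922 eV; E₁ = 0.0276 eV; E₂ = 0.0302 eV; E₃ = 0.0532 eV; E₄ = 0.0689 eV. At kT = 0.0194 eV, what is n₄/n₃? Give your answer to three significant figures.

0.445

n₄/n₃ = exp[−(E₄−E₃)/kT] = exp(−(0.0157 eV)/(0.0194 eV)) = exp(-0.80928) = 0.445.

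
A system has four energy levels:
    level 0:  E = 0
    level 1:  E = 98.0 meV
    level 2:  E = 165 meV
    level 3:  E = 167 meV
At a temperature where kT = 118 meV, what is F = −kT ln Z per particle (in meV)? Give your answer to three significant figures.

Eᵢ/kT = 0, 0.83051, 1.3983, 1.4153.
Z = Σ e^(−Eᵢ/kT) = e^(−0) + e^(−0.83051) + e^(−1.3983) + e^(−1.4153) = 1.0000 + 0.43583 + 0.24702 + 0.24285 = 1.9257.
F = −kT ln Z = −118 × ln(1.9257) = −118 × 0.65529 = -77.3 meV.

-77.3 meV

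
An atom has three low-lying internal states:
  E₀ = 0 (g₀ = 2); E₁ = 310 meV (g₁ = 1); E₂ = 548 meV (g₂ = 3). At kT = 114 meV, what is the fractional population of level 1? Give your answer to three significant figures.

Eᵢ/kT = 0, 2.7193, 4.8070.
Z = Σ gᵢe^(−Eᵢ/kT) = 2·e^(−0) + 1·e^(−2.7193) + 3·e^(−4.8070) = 2.0000 + 0.065921 + 0.024517 = 2.0904.
P₁ = g₁ e^(−E₁/kT) / Z = 0.065921/2.0904 = 0.0315.

0.0315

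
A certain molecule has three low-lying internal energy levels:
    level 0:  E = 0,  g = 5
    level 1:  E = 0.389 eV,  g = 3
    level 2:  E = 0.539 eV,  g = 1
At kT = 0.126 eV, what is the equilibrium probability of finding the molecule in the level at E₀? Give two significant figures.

Eᵢ/kT = 0, 3.087, 4.278.
Z = Σ gᵢe^(−Eᵢ/kT) = 5·e^(−0) + 3·e^(−3.087) + 1·e^(−4.278) = 5.000 + 0.1369 + 0.01387 = 5.151.
P₀ = g₀ e^(−E₀/kT) / Z = 5.000/5.151 = 0.97.

0.97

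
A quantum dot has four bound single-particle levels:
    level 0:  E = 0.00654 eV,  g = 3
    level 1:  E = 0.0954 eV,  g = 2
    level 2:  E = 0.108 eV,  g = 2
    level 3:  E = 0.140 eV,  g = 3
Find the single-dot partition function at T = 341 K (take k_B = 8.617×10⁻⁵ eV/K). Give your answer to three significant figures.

Z = 2.56

k_BT = 8.617×10⁻⁵ × 341 K = 0.029384 eV.
Eᵢ/kT = 0.22257, 3.2467, 3.6755, 4.7645.
Z = Σ gᵢe^(−Eᵢ/kT) = 3·e^(−0.22257) + 2·e^(−3.2467) + 2·e^(−3.6755) + 3·e^(−4.7645) = 2.4014 + 0.077805 + 0.050673 + 0.025581 = 2.5555.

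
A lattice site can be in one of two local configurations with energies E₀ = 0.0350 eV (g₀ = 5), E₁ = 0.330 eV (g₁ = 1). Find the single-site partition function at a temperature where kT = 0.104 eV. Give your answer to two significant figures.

Z = 3.6

Eᵢ/kT = 0.3365, 3.173.
Z = Σ gᵢe^(−Eᵢ/kT) = 5·e^(−0.3365) + 1·e^(−3.173) = 3.571 + 0.04188 = 3.613.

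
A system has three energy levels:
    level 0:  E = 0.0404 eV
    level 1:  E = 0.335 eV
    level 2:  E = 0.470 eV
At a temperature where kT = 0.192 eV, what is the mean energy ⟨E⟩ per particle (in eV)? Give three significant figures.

Eᵢ/kT = 0.21042, 1.7448, 2.4479.
Z = Σ e^(−Eᵢ/kT) = e^(−0.21042) + e^(−1.7448) + e^(−2.4479) = 0.81024 + 0.17468 + 0.086475 = 1.0714.
⟨E⟩ = Σ Eᵢ e^(−Eᵢ/kT) / Z = (0.0404·0.81024 + 0.335·0.17468 + 0.470·0.086475) / 1.0714 = 0.123 eV.

0.123 eV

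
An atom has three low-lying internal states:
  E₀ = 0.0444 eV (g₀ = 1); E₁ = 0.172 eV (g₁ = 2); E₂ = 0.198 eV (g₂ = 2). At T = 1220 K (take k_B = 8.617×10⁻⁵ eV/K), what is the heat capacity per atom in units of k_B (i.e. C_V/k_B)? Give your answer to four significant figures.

k_BT = 8.617×10⁻⁵ × 1220 K = 0.105127 eV.
Eᵢ/kT = 0.422346, 1.63612, 1.88344.
Z = Σ gᵢe^(−Eᵢ/kT) = 1·e^(−0.422346) + 2·e^(−1.63612) + 2·e^(−1.88344) = 0.655507 + 0.389468 + 0.304132 = 1.34911.
⟨E⟩ = 0.115862 eV, ⟨E²⟩ = 0.0183361 eV².
C_V/k_B = (⟨E²⟩ − ⟨E⟩²)/(kT)² = (0.0183361 − 0.0134240)/0.0110517 = 0.4445.

0.4445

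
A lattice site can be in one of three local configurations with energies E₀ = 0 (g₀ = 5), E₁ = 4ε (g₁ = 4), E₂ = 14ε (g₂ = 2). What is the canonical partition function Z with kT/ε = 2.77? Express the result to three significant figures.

Z = 5.96

Eᵢ/kT = 0, 1.4440, 5.0542.
Z = Σ gᵢe^(−Eᵢ/kT) = 5·e^(−0) + 4·e^(−1.4440) + 2·e^(−5.0542) = 5.0000 + 0.94393 + 0.012765 = 5.9567.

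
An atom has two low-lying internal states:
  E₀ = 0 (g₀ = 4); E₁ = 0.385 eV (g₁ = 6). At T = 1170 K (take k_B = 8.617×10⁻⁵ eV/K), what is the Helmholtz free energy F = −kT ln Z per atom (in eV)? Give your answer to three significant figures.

-0.143 eV

k_BT = 8.617×10⁻⁵ × 1170 K = 0.10082 eV.
Eᵢ/kT = 0, 3.8187.
Z = Σ gᵢe^(−Eᵢ/kT) = 4·e^(−0) + 6·e^(−3.8187) = 4.0000 + 0.13174 = 4.1317.
F = −kT ln Z = −0.10082 × ln(4.1317) = −0.10082 × 1.4187 = -0.143 eV.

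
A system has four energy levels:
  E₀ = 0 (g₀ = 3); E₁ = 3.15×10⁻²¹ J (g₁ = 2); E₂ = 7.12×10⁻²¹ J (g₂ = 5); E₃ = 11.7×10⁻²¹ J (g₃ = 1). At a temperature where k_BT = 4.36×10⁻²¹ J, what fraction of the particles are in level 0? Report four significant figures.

0.5981

Eᵢ/kT = 0, 0.722477, 1.63303, 2.68349.
Z = Σ gᵢe^(−Eᵢ/kT) = 3·e^(−0) + 2·e^(−0.722477) + 5·e^(−1.63303) + 1·e^(−2.68349) = 3.00000 + 0.971096 + 0.976684 + 0.0683243 = 5.01610.
P₀ = g₀ e^(−E₀/kT) / Z = 3.00000/5.01610 = 0.5981.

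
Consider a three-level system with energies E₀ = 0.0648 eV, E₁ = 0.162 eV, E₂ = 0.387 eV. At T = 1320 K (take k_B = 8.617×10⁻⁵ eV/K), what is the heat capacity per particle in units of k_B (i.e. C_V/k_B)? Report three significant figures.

0.400

k_BT = 8.617×10⁻⁵ × 1320 K = 0.11374 eV.
Eᵢ/kT = 0.56972, 1.4243, 3.4025.
Z = Σ e^(−Eᵢ/kT) = e^(−0.56972) + e^(−1.4243) + e^(−3.4025) = 0.56568 + 0.24068 + 0.033290 = 0.83965.
⟨E⟩ = 0.10544 eV, ⟨E²⟩ = 0.016290 eV².
C_V/k_B = (⟨E²⟩ − ⟨E⟩²)/(kT)² = (0.016290 − 0.011118)/0.012937 = 0.400.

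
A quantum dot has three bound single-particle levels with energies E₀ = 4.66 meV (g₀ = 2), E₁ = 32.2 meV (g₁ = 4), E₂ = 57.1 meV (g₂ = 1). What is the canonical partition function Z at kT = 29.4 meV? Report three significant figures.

Eᵢ/kT = 0.15850, 1.0952, 1.9422.
Z = Σ gᵢe^(−Eᵢ/kT) = 2·e^(−0.15850) + 4·e^(−1.0952) + 1·e^(−1.9422) = 1.7068 + 1.3379 + 0.14339 = 3.1881.

Z = 3.19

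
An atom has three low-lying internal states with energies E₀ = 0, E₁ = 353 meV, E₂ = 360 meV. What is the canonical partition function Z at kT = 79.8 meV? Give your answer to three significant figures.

Eᵢ/kT = 0, 4.4236, 4.5113.
Z = Σ e^(−Eᵢ/kT) = e^(−0) + e^(−4.4236) + e^(−4.5113) = 1.0000 + 0.011991 + 0.010984 = 1.0230.

Z = 1.02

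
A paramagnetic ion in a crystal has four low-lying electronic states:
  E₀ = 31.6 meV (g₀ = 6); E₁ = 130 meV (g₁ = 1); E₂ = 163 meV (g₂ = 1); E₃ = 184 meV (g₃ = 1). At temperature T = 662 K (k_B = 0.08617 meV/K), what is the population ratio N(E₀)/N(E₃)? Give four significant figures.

k_BT = 0.08617 × 662 K = 57.0445 meV.
n₀/n₃ = (g₀/g₃) exp[−(E₀−E₃)/kT] = (6/1) × exp(−(-152.4 meV)/(57.0445 meV)) = (6/1) × exp(2.67160) = 86.78.

86.78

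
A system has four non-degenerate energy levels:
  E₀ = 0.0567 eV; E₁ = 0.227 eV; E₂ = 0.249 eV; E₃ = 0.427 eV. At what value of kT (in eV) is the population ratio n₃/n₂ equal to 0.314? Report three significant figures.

0.154 eV

n₃/n₂ = exp[−(E₃−E₂)/kT] = 0.314.
⇒ (E₃−E₂)/kT = ln(1/0.314) = ln(3.1847) = 1.1584.
kT = 0.178 eV / 1.1584 = 0.154 eV.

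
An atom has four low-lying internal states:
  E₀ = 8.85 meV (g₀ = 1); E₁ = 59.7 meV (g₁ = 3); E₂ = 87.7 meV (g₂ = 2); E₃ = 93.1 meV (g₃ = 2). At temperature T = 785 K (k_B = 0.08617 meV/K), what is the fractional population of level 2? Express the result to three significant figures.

0.173

k_BT = 0.08617 × 785 K = 67.643 meV.
Eᵢ/kT = 0.13083, 0.88257, 1.2965, 1.3763.
Z = Σ gᵢe^(−Eᵢ/kT) = 1·e^(−0.13083) + 3·e^(−0.88257) + 2·e^(−1.2965) + 2·e^(−1.3763) = 0.87737 + 1.2412 + 0.54697 + 0.50502 = 3.1706.
P₂ = g₂ e^(−E₂/kT) / Z = 0.54697/3.1706 = 0.173.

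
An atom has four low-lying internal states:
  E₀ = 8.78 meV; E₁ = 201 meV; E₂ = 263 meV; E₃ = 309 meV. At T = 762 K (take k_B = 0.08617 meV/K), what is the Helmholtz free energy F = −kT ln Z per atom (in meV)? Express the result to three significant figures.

3.44 meV

k_BT = 0.08617 × 762 K = 65.662 meV.
Eᵢ/kT = 0.13372, 3.0611, 4.0054, 4.7059.
Z = Σ e^(−Eᵢ/kT) = e^(−0.13372) + e^(−3.0611) + e^(−4.0054) + e^(−4.7059) = 0.87483 + 0.046836 + 0.018217 + 0.0090418 = 0.94892.
F = −kT ln Z = −65.662 × ln(0.94892) = −65.662 × -0.052431 = 3.44 meV.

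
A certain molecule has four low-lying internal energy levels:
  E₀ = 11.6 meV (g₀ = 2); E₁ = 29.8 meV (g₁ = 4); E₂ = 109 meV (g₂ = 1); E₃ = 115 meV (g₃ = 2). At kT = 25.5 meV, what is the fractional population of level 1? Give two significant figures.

0.49

Eᵢ/kT = 0.4549, 1.169, 4.275, 4.510.
Z = Σ gᵢe^(−Eᵢ/kT) = 2·e^(−0.4549) + 4·e^(−1.169) + 1·e^(−4.275) + 2·e^(−4.510) = 1.269 + 1.243 + 0.01391 + 0.02200 = 2.548.
P₁ = g₁ e^(−E₁/kT) / Z = 1.243/2.548 = 0.49.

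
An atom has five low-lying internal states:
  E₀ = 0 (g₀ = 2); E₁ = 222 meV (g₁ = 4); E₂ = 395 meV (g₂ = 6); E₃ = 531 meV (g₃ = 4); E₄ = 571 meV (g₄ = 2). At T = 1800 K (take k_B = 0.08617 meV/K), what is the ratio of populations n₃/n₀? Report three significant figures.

k_BT = 0.08617 × 1800 K = 155.11 meV.
n₃/n₀ = (g₃/g₀) exp[−(E₃−E₀)/kT] = (4/2) × exp(−(531 meV)/(155.11 meV)) = (4/2) × exp(-3.4234) = 0.0652.

0.0652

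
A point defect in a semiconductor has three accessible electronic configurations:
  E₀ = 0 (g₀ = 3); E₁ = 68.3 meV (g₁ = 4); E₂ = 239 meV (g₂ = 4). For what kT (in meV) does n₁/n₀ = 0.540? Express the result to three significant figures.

75.6 meV

n₁/n₀ = (g₁/g₀) exp[−(E₁−E₀)/kT] = 0.540.
⇒ (E₁−E₀)/kT = ln((4/3)/0.540) = ln(2.4691) = 0.90385.
kT = 68.3 meV / 0.90385 = 75.6 meV.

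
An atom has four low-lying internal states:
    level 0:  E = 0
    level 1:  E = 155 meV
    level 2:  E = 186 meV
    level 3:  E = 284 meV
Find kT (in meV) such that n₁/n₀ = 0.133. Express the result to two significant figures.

77 meV

n₁/n₀ = exp[−(E₁−E₀)/kT] = 0.133.
⇒ (E₁−E₀)/kT = ln(1/0.133) = ln(7.519) = 2.017.
kT = 155 meV / 2.017 = 77 meV.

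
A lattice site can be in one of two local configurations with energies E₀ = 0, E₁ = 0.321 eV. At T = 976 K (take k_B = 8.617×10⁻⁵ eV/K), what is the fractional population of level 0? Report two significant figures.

k_BT = 8.617×10⁻⁵ × 976 K = 0.08410 eV.
Eᵢ/kT = 0, 3.817.
Z = Σ e^(−Eᵢ/kT) = e^(−0) + e^(−3.817) = 1.000 + 0.02199 = 1.022.
P₀ = e^(−E₀/kT) / Z = 1.000/1.022 = 0.98.

0.98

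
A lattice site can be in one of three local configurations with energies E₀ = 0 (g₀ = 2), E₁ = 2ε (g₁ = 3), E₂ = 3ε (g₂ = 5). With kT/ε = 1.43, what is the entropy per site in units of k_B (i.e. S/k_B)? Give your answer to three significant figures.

1.90

Eᵢ/kT = 0, 1.3986, 2.0979.
Z = Σ gᵢe^(−Eᵢ/kT) = 2·e^(−0) + 3·e^(−1.3986) + 5·e^(−2.0979) = 2.0000 + 0.74083 + 0.61357 = 3.3544.
⟨E⟩ = Σ EᵢPᵢ = 0.99045 ε.
S/k_B = ln Z + ⟨E⟩/kT = ln(3.3544) + 0.99045/1.43 = 1.2103 + 0.69262 = 1.90.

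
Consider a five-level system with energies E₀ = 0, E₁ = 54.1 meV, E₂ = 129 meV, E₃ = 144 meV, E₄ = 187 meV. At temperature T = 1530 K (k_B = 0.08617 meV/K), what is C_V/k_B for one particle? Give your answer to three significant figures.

0.253

k_BT = 0.08617 × 1530 K = 131.84 meV.
Eᵢ/kT = 0, 0.41035, 0.97846, 1.0922, 1.4184.
Z = Σ e^(−Eᵢ/kT) = e^(−0) + e^(−0.41035) + e^(−0.97846) + e^(−1.0922) + e^(−1.4184) = 1.0000 + 0.66342 + 0.37589 + 0.33548 + 0.24210 = 2.6169.
⟨E⟩ = 68.005 meV, ⟨E²⟩ = 9025.7 meV².
C_V/k_B = (⟨E²⟩ − ⟨E⟩²)/(kT)² = (9025.7 − 4624.7)/17382 = 0.253.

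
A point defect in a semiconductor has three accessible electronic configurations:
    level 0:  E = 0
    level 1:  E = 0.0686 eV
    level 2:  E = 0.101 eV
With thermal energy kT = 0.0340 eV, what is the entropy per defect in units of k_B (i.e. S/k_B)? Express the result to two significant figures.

0.52

Eᵢ/kT = 0, 2.018, 2.971.
Z = Σ e^(−Eᵢ/kT) = e^(−0) + e^(−2.018) + e^(−2.971) = 1.000 + 0.1329 + 0.05125 = 1.184.
⟨E⟩ = Σ EᵢPᵢ = 0.01207 eV.
S/k_B = ln Z + ⟨E⟩/kT = ln(1.184) + 0.01207/0.0340 = 0.1689 + 0.3550 = 0.52.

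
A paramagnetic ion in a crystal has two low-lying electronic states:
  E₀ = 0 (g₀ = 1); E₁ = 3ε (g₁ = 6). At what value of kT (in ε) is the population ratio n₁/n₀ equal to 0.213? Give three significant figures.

0.899 ε

n₁/n₀ = (g₁/g₀) exp[−(E₁−E₀)/kT] = 0.213.
⇒ (E₁−E₀)/kT = ln((6/1)/0.213) = ln(28.169) = 3.3382.
kT = 3ε / 3.3382 = 0.899 ε.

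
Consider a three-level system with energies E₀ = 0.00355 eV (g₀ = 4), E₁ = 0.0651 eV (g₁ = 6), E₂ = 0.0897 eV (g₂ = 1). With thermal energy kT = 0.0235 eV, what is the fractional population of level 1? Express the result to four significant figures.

0.09796

Eᵢ/kT = 0.151064, 2.77021, 3.81702.
Z = Σ gᵢe^(−Eᵢ/kT) = 4·e^(−0.151064) + 6·e^(−2.77021) + 1·e^(−3.81702) = 3.43917 + 0.375893 + 0.0219932 = 3.83706.
P₁ = g₁ e^(−E₁/kT) / Z = 0.375893/3.83706 = 0.09796.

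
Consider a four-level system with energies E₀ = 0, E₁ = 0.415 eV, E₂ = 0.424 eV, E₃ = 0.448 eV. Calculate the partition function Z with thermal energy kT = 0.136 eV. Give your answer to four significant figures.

Z = 1.129

Eᵢ/kT = 0, 3.05147, 3.11765, 3.29412.
Z = Σ e^(−Eᵢ/kT) = e^(−0) + e^(−3.05147) + e^(−3.11765) + e^(−3.29412) = 1.00000 + 0.0472894 + 0.0442611 + 0.0371007 = 1.12865.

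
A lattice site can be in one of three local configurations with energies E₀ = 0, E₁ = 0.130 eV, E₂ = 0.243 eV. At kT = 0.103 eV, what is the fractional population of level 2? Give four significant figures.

Eᵢ/kT = 0, 1.26214, 2.35922.
Z = Σ e^(−Eᵢ/kT) = e^(−0) + e^(−1.26214) + e^(−2.35922) = 1.00000 + 0.283048 + 0.0944939 = 1.37754.
P₂ = e^(−E₂/kT) / Z = 0.0944939/1.37754 = 0.06860.

0.06860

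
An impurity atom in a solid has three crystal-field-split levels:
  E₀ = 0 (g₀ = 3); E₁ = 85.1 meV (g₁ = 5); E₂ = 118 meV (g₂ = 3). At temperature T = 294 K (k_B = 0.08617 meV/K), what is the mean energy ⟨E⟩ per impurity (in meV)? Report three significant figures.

5.67 meV

k_BT = 0.08617 × 294 K = 25.334 meV.
Eᵢ/kT = 0, 3.3591, 4.6578.
Z = Σ gᵢe^(−Eᵢ/kT) = 3·e^(−0) + 5·e^(−3.3591) + 3·e^(−4.6578) = 3.0000 + 0.17383 + 0.028462 = 3.2023.
⟨E⟩ = Σ Eᵢ gᵢe^(−Eᵢ/kT) / Z = (0·3.0000 + 85.1·0.17383 + 118·0.028462) / 3.2023 = 5.67 meV.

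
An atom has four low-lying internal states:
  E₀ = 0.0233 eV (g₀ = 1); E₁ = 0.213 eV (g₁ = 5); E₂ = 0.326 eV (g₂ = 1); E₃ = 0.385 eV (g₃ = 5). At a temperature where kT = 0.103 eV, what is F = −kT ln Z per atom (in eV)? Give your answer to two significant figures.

-0.048 eV

Eᵢ/kT = 0.2262, 2.068, 3.165, 3.738.
Z = Σ gᵢe^(−Eᵢ/kT) = 1·e^(−0.2262) + 5·e^(−2.068) + 1·e^(−3.165) + 5·e^(−3.738) = 0.7976 + 0.6322 + 0.04221 + 0.1190 = 1.591.
F = −kT ln Z = −0.103 × ln(1.591) = −0.103 × 0.4644 = -0.048 eV.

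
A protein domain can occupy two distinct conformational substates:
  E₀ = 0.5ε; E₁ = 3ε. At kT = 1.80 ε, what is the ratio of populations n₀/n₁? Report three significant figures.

n₀/n₁ = exp[−(E₀−E₁)/kT] = exp(−(-2.5ε)/(1.80ε)) = exp(1.3889) = 4.01.

4.01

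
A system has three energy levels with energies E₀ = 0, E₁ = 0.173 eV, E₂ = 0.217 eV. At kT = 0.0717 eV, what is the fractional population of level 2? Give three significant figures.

0.0426

Eᵢ/kT = 0, 2.4128, 3.0265.
Z = Σ e^(−Eᵢ/kT) = e^(−0) + e^(−2.4128) + e^(−3.0265) = 1.0000 + 0.089564 + 0.048485 = 1.1380.
P₂ = e^(−E₂/kT) / Z = 0.048485/1.1380 = 0.0426.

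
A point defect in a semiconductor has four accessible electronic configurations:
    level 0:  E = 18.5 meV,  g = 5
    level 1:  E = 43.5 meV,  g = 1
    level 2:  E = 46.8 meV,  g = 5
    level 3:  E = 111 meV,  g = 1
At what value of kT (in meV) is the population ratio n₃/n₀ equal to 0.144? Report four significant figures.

281.6 meV

n₃/n₀ = (g₃/g₀) exp[−(E₃−E₀)/kT] = 0.144.
⇒ (E₃−E₀)/kT = ln((1/5)/0.144) = ln(1.38889) = 0.328505.
kT = 92.5 meV / 0.328505 = 281.6 meV.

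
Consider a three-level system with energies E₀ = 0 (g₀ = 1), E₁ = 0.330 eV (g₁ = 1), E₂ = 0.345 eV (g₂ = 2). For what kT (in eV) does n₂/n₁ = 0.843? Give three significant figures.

0.0174 eV

n₂/n₁ = (g₂/g₁) exp[−(E₂−E₁)/kT] = 0.843.
⇒ (E₂−E₁)/kT = ln((2/1)/0.843) = ln(2.3725) = 0.86394.
kT = 0.015 eV / 0.86394 = 0.0174 eV.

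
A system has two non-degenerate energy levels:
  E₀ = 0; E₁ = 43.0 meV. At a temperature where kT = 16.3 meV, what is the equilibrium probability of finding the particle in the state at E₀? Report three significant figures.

Eᵢ/kT = 0, 2.6380.
Z = Σ e^(−Eᵢ/kT) = e^(−0) + e^(−2.6380) = 1.0000 + 0.071504 = 1.0715.
P₀ = e^(−E₀/kT) / Z = 1.0000/1.0715 = 0.933.

0.933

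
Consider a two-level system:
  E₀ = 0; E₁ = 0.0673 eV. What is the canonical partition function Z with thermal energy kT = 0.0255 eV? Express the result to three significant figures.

Eᵢ/kT = 0, 2.6392.
Z = Σ e^(−Eᵢ/kT) = e^(−0) + e^(−2.6392) = 1.0000 + 0.071418 = 1.0714.

Z = 1.07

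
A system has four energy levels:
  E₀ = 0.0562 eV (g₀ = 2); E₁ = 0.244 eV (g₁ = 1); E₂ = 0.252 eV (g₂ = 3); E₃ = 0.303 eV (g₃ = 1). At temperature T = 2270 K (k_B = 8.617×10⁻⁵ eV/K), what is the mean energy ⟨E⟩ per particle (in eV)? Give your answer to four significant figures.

0.1511 eV

k_BT = 8.617×10⁻⁵ × 2270 K = 0.195606 eV.
Eᵢ/kT = 0.287312, 1.24741, 1.28830, 1.54903.
Z = Σ gᵢe^(−Eᵢ/kT) = 2·e^(−0.287312) + 1·e^(−1.24741) + 3·e^(−1.28830) + 1·e^(−1.54903) = 1.50056 + 0.287248 + 0.827217 + 0.212454 = 2.82748.
⟨E⟩ = Σ Eᵢ gᵢe^(−Eᵢ/kT) / Z = (0.0562·1.50056 + 0.244·0.287248 + 0.252·0.827217 + 0.303·0.212454) / 2.82748 = 0.1511 eV.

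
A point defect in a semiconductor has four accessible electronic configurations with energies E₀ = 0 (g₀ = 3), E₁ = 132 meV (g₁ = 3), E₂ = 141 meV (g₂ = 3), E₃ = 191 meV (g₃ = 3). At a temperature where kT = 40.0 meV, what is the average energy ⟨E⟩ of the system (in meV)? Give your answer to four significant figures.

9.893 meV

Eᵢ/kT = 0, 3.30000, 3.52500, 4.77500.
Z = Σ gᵢe^(−Eᵢ/kT) = 3·e^(−0) + 3·e^(−3.30000) + 3·e^(−3.52500) + 3·e^(−4.77500) = 3.00000 + 0.110650 + 0.0883554 + 0.0253143 = 3.22432.
⟨E⟩ = Σ Eᵢ gᵢe^(−Eᵢ/kT) / Z = (0·3.00000 + 132·0.110650 + 141·0.0883554 + 191·0.0253143) / 3.22432 = 9.893 meV.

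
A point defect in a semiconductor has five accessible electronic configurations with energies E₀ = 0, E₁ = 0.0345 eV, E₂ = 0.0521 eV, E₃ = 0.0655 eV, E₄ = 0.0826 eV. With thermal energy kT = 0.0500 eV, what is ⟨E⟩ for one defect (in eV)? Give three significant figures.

0.0299 eV

Eᵢ/kT = 0, 0.69000, 1.0420, 1.3100, 1.6520.
Z = Σ e^(−Eᵢ/kT) = e^(−0) + e^(−0.69000) + e^(−1.0420) + e^(−1.3100) + e^(−1.6520) = 1.0000 + 0.50158 + 0.35275 + 0.26982 + 0.19167 = 2.3158.
⟨E⟩ = Σ Eᵢ e^(−Eᵢ/kT) / Z = (0·1.0000 + 0.0345·0.50158 + 0.0521·0.35275 + 0.0655·0.26982 + 0.0826·0.19167) / 2.3158 = 0.0299 eV.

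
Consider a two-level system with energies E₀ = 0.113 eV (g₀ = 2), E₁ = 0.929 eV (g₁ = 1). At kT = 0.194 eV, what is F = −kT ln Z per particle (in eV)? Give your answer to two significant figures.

Eᵢ/kT = 0.5825, 4.789.
Z = Σ gᵢe^(−Eᵢ/kT) = 2·e^(−0.5825) + 1·e^(−4.789) = 1.117 + 0.008321 = 1.125.
F = −kT ln Z = −0.194 × ln(1.125) = −0.194 × 0.1178 = -0.023 eV.

-0.023 eV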